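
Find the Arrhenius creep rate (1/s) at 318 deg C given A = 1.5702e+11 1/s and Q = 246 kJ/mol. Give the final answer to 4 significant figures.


rate = A * exp(-Q / (R*T))
T = 318 + 273.15 = 591.15 K
rate = 1.5702e+11 * exp(-246e3 / (8.314 * 591.15))
rate = 2.873e-11 1/s


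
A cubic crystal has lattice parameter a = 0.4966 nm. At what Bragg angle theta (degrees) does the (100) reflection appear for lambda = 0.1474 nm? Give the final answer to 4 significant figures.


d = a / sqrt(h^2+k^2+l^2)
d = 0.4966 / sqrt(1) = 0.4966 nm
lambda = 2*d*sin(theta)  =>  sin(theta) = lambda / (2*d)
sin(theta) = 0.1474 / (2 * 0.4966) = 0.148409
theta = 8.535 deg


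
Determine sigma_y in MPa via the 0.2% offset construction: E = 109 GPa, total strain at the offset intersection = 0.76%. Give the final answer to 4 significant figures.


Offset strain = 0.002
Elastic strain at yield = total_strain - offset = 7.6e-03 - 0.002 = 5.6e-03
sigma_y = E * elastic_strain = 109000 * 5.6e-03
sigma_y = 610.4 MPa


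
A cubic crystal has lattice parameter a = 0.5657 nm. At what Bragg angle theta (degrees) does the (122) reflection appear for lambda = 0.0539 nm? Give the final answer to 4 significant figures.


d = a / sqrt(h^2+k^2+l^2)
d = 0.5657 / sqrt(9) = 0.188567 nm
lambda = 2*d*sin(theta)  =>  sin(theta) = lambda / (2*d)
sin(theta) = 0.0539 / (2 * 0.188567) = 0.14292
theta = 8.217 deg


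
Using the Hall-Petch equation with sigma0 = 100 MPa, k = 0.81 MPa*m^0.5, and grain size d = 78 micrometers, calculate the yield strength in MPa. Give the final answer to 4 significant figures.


sigma_y = sigma0 + k / sqrt(d)
d = 78 um = 7.8e-05 m
sigma_y = 100 + 0.81 / sqrt(7.8e-05)
sigma_y = 191.7 MPa


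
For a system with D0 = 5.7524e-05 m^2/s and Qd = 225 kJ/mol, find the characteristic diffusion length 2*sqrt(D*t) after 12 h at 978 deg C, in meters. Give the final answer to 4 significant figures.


Step 1: D = D0 * exp(-Qd/(R*T))
T = 1251.15 K
D = 5.7524e-05 * exp(-225e3 / (8.314 * 1251.15)) = 2.32229e-14 m^2/s
Step 2: L = 2*sqrt(D*t)
t = 12 h = 43200 s
L = 2*sqrt(2.32229e-14 * 43200) = 6.335e-05 m


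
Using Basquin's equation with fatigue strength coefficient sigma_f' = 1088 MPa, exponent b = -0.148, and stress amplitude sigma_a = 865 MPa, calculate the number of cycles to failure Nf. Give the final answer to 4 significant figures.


sigma_a = sigma_f' * (2*Nf)^b
2*Nf = (sigma_a / sigma_f')^(1/b)
2*Nf = (865 / 1088)^(1/-0.148)
2*Nf = 4.71042
Nf = 2.355 cycles


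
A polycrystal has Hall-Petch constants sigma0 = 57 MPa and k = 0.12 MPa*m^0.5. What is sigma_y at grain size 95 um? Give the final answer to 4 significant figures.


sigma_y = sigma0 + k / sqrt(d)
d = 95 um = 9.5e-05 m
sigma_y = 57 + 0.12 / sqrt(9.5e-05)
sigma_y = 69.31 MPa


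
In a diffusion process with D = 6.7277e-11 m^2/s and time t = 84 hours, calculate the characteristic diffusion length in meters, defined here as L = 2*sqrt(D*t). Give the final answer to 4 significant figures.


t = 84 hr = 302400 s
Diffusion length = 2*sqrt(D*t)
= 2*sqrt(6.7277e-11 * 302400)
= 9.021e-03 m


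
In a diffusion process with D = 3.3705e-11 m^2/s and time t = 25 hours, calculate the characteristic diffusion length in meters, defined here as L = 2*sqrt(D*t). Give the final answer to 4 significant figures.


t = 25 hr = 90000 s
Diffusion length = 2*sqrt(D*t)
= 2*sqrt(3.3705e-11 * 90000)
= 3.483e-03 m


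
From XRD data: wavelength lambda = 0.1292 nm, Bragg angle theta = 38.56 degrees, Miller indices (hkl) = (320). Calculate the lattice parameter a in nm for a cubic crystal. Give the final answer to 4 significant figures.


d = lambda / (2*sin(theta))
d = 0.1292 / (2*sin(38.56 deg))
d = 0.103636 nm
a = d * sqrt(h^2+k^2+l^2) = 0.103636 * sqrt(13)
a = 0.3737 nm


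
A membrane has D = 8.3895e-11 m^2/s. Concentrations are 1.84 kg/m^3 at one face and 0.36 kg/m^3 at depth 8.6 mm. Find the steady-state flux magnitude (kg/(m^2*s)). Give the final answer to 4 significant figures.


J = -D * (dC/dx) = D * (C1 - C2) / dx
J = 8.3895e-11 * (1.84 - 0.36) / 8.6e-03
J = 1.444e-08 kg/(m^2*s)


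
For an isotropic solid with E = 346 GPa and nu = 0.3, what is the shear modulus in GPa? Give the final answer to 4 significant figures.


G = E / (2*(1+nu))
G = 346 / (2*(1+0.3))
G = 133.1 GPa


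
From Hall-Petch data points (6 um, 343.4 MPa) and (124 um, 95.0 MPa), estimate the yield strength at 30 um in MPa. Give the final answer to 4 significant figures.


sigma_y = sigma0 + k / sqrt(d)
1/sqrt(d1) = 1/sqrt(6e-06) = 408.248;  1/sqrt(d2) = 89.8027
k = (sigma1 - sigma2) / (1/sqrt(d1) - 1/sqrt(d2)) = (343.4 - 95.0) / (408.248 - 89.8027) = 0.780039 MPa*m^0.5
sigma0 = sigma1 - k/sqrt(d1) = 343.4 - 0.780039*408.248 = 24.9504 MPa
sigma_y(d3) = 24.9504 + 0.780039 / sqrt(3e-05) = 167.4 MPa


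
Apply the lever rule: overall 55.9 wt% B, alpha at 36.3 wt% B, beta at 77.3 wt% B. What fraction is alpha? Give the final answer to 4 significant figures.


f_alpha = (C_beta - C0) / (C_beta - C_alpha)
f_alpha = (77.3 - 55.9) / (77.3 - 36.3)
f_alpha = 0.522


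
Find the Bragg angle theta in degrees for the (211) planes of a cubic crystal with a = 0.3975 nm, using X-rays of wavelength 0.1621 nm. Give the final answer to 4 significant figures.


d = a / sqrt(h^2+k^2+l^2)
d = 0.3975 / sqrt(6) = 0.162279 nm
lambda = 2*d*sin(theta)  =>  sin(theta) = lambda / (2*d)
sin(theta) = 0.1621 / (2 * 0.162279) = 0.499449
theta = 29.96 deg


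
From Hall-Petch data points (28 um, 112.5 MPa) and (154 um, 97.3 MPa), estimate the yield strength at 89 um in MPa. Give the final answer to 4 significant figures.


sigma_y = sigma0 + k / sqrt(d)
1/sqrt(d1) = 1/sqrt(2.8e-05) = 188.982;  1/sqrt(d2) = 80.5823
k = (sigma1 - sigma2) / (1/sqrt(d1) - 1/sqrt(d2)) = (112.5 - 97.3) / (188.982 - 80.5823) = 0.140221 MPa*m^0.5
sigma0 = sigma1 - k/sqrt(d1) = 112.5 - 0.140221*188.982 = 86.0006 MPa
sigma_y(d3) = 86.0006 + 0.140221 / sqrt(8.9e-05) = 100.9 MPa


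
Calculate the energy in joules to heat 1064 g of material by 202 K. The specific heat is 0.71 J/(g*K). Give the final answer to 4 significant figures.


Q = m * cp * dT
Q = 1064 * 0.71 * 202
Q = 152600 J


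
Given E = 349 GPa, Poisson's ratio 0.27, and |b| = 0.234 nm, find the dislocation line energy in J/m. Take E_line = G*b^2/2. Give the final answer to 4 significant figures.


Step 1: G = E / (2*(1+nu))
G = 349 / (2*(1+0.27)) = 137.402 GPa = 1.37402e+11 Pa
Step 2: E_line = G*b^2/2
b = 0.234 nm = 2.34e-10 m
E_line = 0.5 * 1.37402e+11 * (2.34e-10)^2 = 3.762e-09 J/m


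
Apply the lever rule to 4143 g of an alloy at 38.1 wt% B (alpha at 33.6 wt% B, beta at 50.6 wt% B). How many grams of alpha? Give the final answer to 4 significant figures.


f_alpha = (C_beta - C0) / (C_beta - C_alpha)
f_alpha = (50.6 - 38.1) / (50.6 - 33.6) = 0.735294
m_alpha = f_alpha * m_total = 0.735294 * 4143 = 3046 g


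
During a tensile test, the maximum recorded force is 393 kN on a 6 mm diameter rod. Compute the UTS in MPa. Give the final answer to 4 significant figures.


A0 = pi*(d/2)^2 = pi*(6/2)^2 = 28.2743 mm^2
UTS = F_max / A0 = 393*1000 / 28.2743
UTS = 13900 MPa


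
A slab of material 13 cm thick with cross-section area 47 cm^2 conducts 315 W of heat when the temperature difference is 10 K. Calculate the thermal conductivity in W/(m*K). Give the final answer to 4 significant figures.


k = Q*L / (A*dT)
L = 0.13 m, A = 4.7e-03 m^2
k = 315 * 0.13 / (4.7e-03 * 10)
k = 871.3 W/(m*K)


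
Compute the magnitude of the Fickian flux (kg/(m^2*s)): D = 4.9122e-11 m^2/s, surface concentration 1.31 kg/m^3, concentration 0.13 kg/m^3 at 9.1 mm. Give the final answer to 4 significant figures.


J = -D * (dC/dx) = D * (C1 - C2) / dx
J = 4.9122e-11 * (1.31 - 0.13) / 9.1e-03
J = 6.37e-09 kg/(m^2*s)


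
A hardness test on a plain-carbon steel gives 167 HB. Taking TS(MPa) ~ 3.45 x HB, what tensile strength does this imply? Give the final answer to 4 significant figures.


TS (MPa) = 3.45 * HB
TS = 3.45 * 167
TS = 576.2 MPa


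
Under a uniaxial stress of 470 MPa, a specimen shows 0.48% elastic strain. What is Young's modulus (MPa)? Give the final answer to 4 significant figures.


E = sigma / epsilon
epsilon = 0.48% = 4.8e-03
E = 470 / 4.8e-03
E = 97920 MPa


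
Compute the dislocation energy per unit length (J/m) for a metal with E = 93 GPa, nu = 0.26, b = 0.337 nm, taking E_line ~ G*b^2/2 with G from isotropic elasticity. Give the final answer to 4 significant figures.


Step 1: G = E / (2*(1+nu))
G = 93 / (2*(1+0.26)) = 36.9048 GPa = 3.69048e+10 Pa
Step 2: E_line = G*b^2/2
b = 0.337 nm = 3.37e-10 m
E_line = 0.5 * 3.69048e+10 * (3.37e-10)^2 = 2.096e-09 J/m


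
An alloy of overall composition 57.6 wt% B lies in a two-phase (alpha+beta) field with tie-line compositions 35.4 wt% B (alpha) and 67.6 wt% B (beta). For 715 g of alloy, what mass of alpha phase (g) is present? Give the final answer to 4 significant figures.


f_alpha = (C_beta - C0) / (C_beta - C_alpha)
f_alpha = (67.6 - 57.6) / (67.6 - 35.4) = 0.310559
m_alpha = f_alpha * m_total = 0.310559 * 715 = 222 g


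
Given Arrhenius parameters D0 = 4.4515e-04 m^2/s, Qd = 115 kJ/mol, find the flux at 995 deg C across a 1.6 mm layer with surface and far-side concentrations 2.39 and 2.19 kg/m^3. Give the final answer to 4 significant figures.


Step 1: D = D0 * exp(-Qd/(R*T))
T = 995 + 273.15 = 1268.15 K
D = 4.4515e-04 * exp(-115e3 / (8.314 * 1268.15)) = 8.15693e-09 m^2/s
Step 2: J = D * (C1 - C2) / dx
J = 8.15693e-09 * (2.39 - 2.19) / 1.6e-03
J = 1.02e-06 kg/(m^2*s)


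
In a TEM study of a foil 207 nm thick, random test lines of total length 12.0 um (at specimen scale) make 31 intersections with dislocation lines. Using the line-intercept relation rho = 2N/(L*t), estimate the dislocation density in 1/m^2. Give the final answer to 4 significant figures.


rho = 2N / (L * t)
L = 12.0 um = 1.2e-05 m, t = 207 nm = 2.07e-07 m
rho = 2 * 31 / (1.2e-05 * 2.07e-07)
rho = 2.496e+13 1/m^2


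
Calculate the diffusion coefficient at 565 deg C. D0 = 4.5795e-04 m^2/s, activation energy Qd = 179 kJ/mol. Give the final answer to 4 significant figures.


D = D0 * exp(-Qd / (R*T))
T = 838.15 K
D = 4.5795e-04 * exp(-179e3 / (8.314 * 838.15))
D = 3.198e-15 m^2/s


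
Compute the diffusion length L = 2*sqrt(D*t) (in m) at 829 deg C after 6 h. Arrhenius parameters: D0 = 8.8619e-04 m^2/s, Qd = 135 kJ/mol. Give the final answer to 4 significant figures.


Step 1: D = D0 * exp(-Qd/(R*T))
T = 1102.15 K
D = 8.8619e-04 * exp(-135e3 / (8.314 * 1102.15)) = 3.54149e-10 m^2/s
Step 2: L = 2*sqrt(D*t)
t = 6 h = 21600 s
L = 2*sqrt(3.54149e-10 * 21600) = 5.532e-03 m


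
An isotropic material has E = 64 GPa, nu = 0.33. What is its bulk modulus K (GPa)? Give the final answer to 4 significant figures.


K = E / (3*(1-2*nu))
K = 64 / (3*(1-2*0.33))
K = 62.75 GPa


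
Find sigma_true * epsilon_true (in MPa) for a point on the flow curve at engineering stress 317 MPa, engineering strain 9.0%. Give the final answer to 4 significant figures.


sigma_true = sigma_eng * (1 + epsilon_eng)
sigma_true = 317 * (1 + 0.09) = 345.53 MPa
epsilon_true = ln(1 + epsilon_eng)
epsilon_true = ln(1 + 0.09) = 0.0861777
sigma_true * epsilon_true = 345.53 * 0.0861777 = 29.78 MPa


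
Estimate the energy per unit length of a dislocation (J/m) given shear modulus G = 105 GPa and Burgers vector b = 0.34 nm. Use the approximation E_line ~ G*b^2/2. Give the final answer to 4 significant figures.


E = G*b^2/2
b = 0.34 nm = 3.4e-10 m
G = 105 GPa = 1.05e+11 Pa
E = 0.5 * 1.05e+11 * (3.4e-10)^2
E = 6.069e-09 J/m


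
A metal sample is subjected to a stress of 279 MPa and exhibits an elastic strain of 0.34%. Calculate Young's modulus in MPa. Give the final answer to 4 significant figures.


E = sigma / epsilon
epsilon = 0.34% = 3.4e-03
E = 279 / 3.4e-03
E = 82060 MPa


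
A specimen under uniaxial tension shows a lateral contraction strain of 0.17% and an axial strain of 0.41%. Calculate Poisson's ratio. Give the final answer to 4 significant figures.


nu = -epsilon_lat / epsilon_axial
Lateral strain is contraction (negative), so using magnitudes:
nu = 0.17 / 0.41
nu = 0.4146


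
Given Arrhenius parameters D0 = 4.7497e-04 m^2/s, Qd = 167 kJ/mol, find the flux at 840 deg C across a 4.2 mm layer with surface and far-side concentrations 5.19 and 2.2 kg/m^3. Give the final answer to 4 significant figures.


Step 1: D = D0 * exp(-Qd/(R*T))
T = 840 + 273.15 = 1113.15 K
D = 4.7497e-04 * exp(-167e3 / (8.314 * 1113.15)) = 6.91666e-12 m^2/s
Step 2: J = D * (C1 - C2) / dx
J = 6.91666e-12 * (5.19 - 2.2) / 4.2e-03
J = 4.924e-09 kg/(m^2*s)


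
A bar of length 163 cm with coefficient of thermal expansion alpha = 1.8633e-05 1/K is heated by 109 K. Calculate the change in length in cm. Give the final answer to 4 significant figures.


dL = L0 * alpha * dT
dL = 163 * 1.8633e-05 * 109
dL = 0.3311 cm


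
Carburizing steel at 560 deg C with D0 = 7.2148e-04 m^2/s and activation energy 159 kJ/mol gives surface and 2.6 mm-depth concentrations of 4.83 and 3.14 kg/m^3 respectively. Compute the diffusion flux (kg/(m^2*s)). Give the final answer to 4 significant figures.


Step 1: D = D0 * exp(-Qd/(R*T))
T = 560 + 273.15 = 833.15 K
D = 7.2148e-04 * exp(-159e3 / (8.314 * 833.15)) = 7.75e-14 m^2/s
Step 2: J = D * (C1 - C2) / dx
J = 7.75e-14 * (4.83 - 3.14) / 2.6e-03
J = 5.038e-11 kg/(m^2*s)


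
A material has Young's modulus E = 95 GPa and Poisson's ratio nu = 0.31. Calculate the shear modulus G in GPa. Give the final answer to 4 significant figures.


G = E / (2*(1+nu))
G = 95 / (2*(1+0.31))
G = 36.26 GPa


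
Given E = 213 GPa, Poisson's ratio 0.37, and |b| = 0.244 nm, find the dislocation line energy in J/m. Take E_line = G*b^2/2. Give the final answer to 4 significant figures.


Step 1: G = E / (2*(1+nu))
G = 213 / (2*(1+0.37)) = 77.7372 GPa = 7.77372e+10 Pa
Step 2: E_line = G*b^2/2
b = 0.244 nm = 2.44e-10 m
E_line = 0.5 * 7.77372e+10 * (2.44e-10)^2 = 2.314e-09 J/m


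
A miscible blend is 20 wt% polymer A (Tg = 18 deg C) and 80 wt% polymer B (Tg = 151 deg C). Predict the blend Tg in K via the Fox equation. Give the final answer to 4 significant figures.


1/Tg = w1/Tg1 + w2/Tg2 (in Kelvin)
Tg1 = 291.15 K, Tg2 = 424.15 K
1/Tg = 0.2/291.15 + 0.8/424.15
Tg = 388.6 K


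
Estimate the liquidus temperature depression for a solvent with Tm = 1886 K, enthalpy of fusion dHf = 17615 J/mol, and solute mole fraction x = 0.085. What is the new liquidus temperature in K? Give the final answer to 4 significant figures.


dT = R*Tm^2*x / dHf
dT = 8.314 * 1886^2 * 0.085 / 17615
dT = 142.702 K
T_new = 1886 - 142.702 = 1743 K


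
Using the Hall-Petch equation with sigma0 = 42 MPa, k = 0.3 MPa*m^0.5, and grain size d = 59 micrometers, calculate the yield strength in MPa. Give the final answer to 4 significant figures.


sigma_y = sigma0 + k / sqrt(d)
d = 59 um = 5.9e-05 m
sigma_y = 42 + 0.3 / sqrt(5.9e-05)
sigma_y = 81.06 MPa


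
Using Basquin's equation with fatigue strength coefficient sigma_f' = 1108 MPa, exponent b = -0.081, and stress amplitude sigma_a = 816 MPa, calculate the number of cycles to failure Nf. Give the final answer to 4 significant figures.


sigma_a = sigma_f' * (2*Nf)^b
2*Nf = (sigma_a / sigma_f')^(1/b)
2*Nf = (816 / 1108)^(1/-0.081)
2*Nf = 43.6635
Nf = 21.83 cycles


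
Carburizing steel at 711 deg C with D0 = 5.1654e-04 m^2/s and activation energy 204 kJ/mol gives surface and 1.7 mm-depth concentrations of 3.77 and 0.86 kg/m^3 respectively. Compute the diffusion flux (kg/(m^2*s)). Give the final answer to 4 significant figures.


Step 1: D = D0 * exp(-Qd/(R*T))
T = 711 + 273.15 = 984.15 K
D = 5.1654e-04 * exp(-204e3 / (8.314 * 984.15)) = 7.67769e-15 m^2/s
Step 2: J = D * (C1 - C2) / dx
J = 7.67769e-15 * (3.77 - 0.86) / 1.7e-03
J = 1.314e-11 kg/(m^2*s)


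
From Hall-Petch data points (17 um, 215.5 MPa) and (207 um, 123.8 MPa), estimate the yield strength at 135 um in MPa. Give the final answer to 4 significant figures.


sigma_y = sigma0 + k / sqrt(d)
1/sqrt(d1) = 1/sqrt(1.7e-05) = 242.536;  1/sqrt(d2) = 69.5048
k = (sigma1 - sigma2) / (1/sqrt(d1) - 1/sqrt(d2)) = (215.5 - 123.8) / (242.536 - 69.5048) = 0.529963 MPa*m^0.5
sigma0 = sigma1 - k/sqrt(d1) = 215.5 - 0.529963*242.536 = 86.965 MPa
sigma_y(d3) = 86.965 + 0.529963 / sqrt(1.35e-04) = 132.6 MPa


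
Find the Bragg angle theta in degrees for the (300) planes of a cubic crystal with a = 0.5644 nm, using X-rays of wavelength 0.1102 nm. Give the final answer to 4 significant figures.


d = a / sqrt(h^2+k^2+l^2)
d = 0.5644 / sqrt(9) = 0.188133 nm
lambda = 2*d*sin(theta)  =>  sin(theta) = lambda / (2*d)
sin(theta) = 0.1102 / (2 * 0.188133) = 0.292877
theta = 17.03 deg


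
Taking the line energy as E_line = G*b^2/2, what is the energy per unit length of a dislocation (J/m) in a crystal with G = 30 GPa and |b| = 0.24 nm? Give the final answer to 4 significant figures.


E = G*b^2/2
b = 0.24 nm = 2.4e-10 m
G = 30 GPa = 3e+10 Pa
E = 0.5 * 3e+10 * (2.4e-10)^2
E = 8.64e-10 J/m


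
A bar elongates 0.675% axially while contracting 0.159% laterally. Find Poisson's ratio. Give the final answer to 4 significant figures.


nu = -epsilon_lat / epsilon_axial
Lateral strain is contraction (negative), so using magnitudes:
nu = 0.159 / 0.675
nu = 0.2356


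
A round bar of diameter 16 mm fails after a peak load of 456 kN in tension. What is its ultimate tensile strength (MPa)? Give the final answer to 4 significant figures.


A0 = pi*(d/2)^2 = pi*(16/2)^2 = 201.062 mm^2
UTS = F_max / A0 = 456*1000 / 201.062
UTS = 2268 MPa


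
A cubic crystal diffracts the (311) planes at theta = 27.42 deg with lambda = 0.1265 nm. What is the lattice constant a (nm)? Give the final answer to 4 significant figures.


d = lambda / (2*sin(theta))
d = 0.1265 / (2*sin(27.42 deg))
d = 0.137348 nm
a = d * sqrt(h^2+k^2+l^2) = 0.137348 * sqrt(11)
a = 0.4555 nm


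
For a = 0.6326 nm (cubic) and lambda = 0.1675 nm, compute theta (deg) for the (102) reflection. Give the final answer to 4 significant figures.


d = a / sqrt(h^2+k^2+l^2)
d = 0.6326 / sqrt(5) = 0.282907 nm
lambda = 2*d*sin(theta)  =>  sin(theta) = lambda / (2*d)
sin(theta) = 0.1675 / (2 * 0.282907) = 0.296033
theta = 17.22 deg


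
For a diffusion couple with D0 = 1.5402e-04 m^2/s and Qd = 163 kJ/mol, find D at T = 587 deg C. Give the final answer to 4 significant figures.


D = D0 * exp(-Qd / (R*T))
T = 860.15 K
D = 1.5402e-04 * exp(-163e3 / (8.314 * 860.15))
D = 1.944e-14 m^2/s


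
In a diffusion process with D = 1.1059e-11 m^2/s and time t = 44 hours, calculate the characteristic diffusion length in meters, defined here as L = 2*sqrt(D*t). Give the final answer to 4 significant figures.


t = 44 hr = 158400 s
Diffusion length = 2*sqrt(D*t)
= 2*sqrt(1.1059e-11 * 158400)
= 2.647e-03 m


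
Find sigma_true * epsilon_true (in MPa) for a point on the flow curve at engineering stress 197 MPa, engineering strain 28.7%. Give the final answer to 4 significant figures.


sigma_true = sigma_eng * (1 + epsilon_eng)
sigma_true = 197 * (1 + 0.287) = 253.539 MPa
epsilon_true = ln(1 + epsilon_eng)
epsilon_true = ln(1 + 0.287) = 0.252314
sigma_true * epsilon_true = 253.539 * 0.252314 = 63.97 MPa


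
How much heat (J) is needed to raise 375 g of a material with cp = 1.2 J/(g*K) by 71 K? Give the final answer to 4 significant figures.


Q = m * cp * dT
Q = 375 * 1.2 * 71
Q = 31950 J


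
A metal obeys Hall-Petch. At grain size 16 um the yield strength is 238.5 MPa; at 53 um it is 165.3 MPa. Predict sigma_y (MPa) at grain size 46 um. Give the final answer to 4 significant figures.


sigma_y = sigma0 + k / sqrt(d)
1/sqrt(d1) = 1/sqrt(1.6e-05) = 250;  1/sqrt(d2) = 137.361
k = (sigma1 - sigma2) / (1/sqrt(d1) - 1/sqrt(d2)) = (238.5 - 165.3) / (250 - 137.361) = 0.649861 MPa*m^0.5
sigma0 = sigma1 - k/sqrt(d1) = 238.5 - 0.649861*250 = 76.0347 MPa
sigma_y(d3) = 76.0347 + 0.649861 / sqrt(4.6e-05) = 171.9 MPa


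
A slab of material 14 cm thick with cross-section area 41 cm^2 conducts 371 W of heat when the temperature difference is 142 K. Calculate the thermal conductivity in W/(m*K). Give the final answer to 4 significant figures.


k = Q*L / (A*dT)
L = 0.14 m, A = 4.1e-03 m^2
k = 371 * 0.14 / (4.1e-03 * 142)
k = 89.21 W/(m*K)


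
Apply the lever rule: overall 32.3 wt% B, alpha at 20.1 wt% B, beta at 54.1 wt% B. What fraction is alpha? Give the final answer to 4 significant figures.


f_alpha = (C_beta - C0) / (C_beta - C_alpha)
f_alpha = (54.1 - 32.3) / (54.1 - 20.1)
f_alpha = 0.6412


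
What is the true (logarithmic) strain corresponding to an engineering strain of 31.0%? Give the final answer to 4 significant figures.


epsilon_true = ln(1 + epsilon_eng)
epsilon_true = ln(1 + 0.31)
epsilon_true = 0.27


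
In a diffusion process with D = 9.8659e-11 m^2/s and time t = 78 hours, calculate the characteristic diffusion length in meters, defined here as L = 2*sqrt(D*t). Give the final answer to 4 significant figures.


t = 78 hr = 280800 s
Diffusion length = 2*sqrt(D*t)
= 2*sqrt(9.8659e-11 * 280800)
= 0.01053 m


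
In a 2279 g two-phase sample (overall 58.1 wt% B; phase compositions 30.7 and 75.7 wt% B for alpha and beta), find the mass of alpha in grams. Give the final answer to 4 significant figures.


f_alpha = (C_beta - C0) / (C_beta - C_alpha)
f_alpha = (75.7 - 58.1) / (75.7 - 30.7) = 0.391111
m_alpha = f_alpha * m_total = 0.391111 * 2279 = 891.3 g


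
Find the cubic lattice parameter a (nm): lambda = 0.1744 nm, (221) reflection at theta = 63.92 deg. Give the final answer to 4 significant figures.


d = lambda / (2*sin(theta))
d = 0.1744 / (2*sin(63.92 deg))
d = 0.0970851 nm
a = d * sqrt(h^2+k^2+l^2) = 0.0970851 * sqrt(9)
a = 0.2913 nm


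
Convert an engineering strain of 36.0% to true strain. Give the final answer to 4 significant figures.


epsilon_true = ln(1 + epsilon_eng)
epsilon_true = ln(1 + 0.36)
epsilon_true = 0.3075


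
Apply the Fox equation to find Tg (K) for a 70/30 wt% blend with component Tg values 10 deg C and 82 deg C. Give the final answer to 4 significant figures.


1/Tg = w1/Tg1 + w2/Tg2 (in Kelvin)
Tg1 = 283.15 K, Tg2 = 355.15 K
1/Tg = 0.7/283.15 + 0.3/355.15
Tg = 301.5 K


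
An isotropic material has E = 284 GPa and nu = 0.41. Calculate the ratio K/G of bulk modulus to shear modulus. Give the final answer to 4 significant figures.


G = E / (2*(1+nu))
G = 284 / (2*(1+0.41)) = 100.709 GPa
K = E / (3*(1-2*nu))
K = 284 / (3*(1-2*0.41)) = 525.926 GPa
K/G = 525.926 / 100.709 = 5.222


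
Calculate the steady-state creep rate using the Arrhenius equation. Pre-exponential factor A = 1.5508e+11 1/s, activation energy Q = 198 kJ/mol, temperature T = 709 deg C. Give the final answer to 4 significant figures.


rate = A * exp(-Q / (R*T))
T = 709 + 273.15 = 982.15 K
rate = 1.5508e+11 * exp(-198e3 / (8.314 * 982.15))
rate = 4.568 1/s


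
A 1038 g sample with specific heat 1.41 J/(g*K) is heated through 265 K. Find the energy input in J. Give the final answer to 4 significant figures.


Q = m * cp * dT
Q = 1038 * 1.41 * 265
Q = 387800 J


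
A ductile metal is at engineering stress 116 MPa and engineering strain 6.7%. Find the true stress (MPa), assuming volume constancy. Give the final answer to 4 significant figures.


sigma_true = sigma_eng * (1 + epsilon_eng)
sigma_true = 116 * (1 + 0.067)
sigma_true = 123.8 MPa


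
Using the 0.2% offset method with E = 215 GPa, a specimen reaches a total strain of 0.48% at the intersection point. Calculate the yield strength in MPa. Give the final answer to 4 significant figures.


Offset strain = 0.002
Elastic strain at yield = total_strain - offset = 4.8e-03 - 0.002 = 2.8e-03
sigma_y = E * elastic_strain = 215000 * 2.8e-03
sigma_y = 602 MPa


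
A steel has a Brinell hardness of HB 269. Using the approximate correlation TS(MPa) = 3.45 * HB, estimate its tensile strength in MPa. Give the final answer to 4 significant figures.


TS (MPa) = 3.45 * HB
TS = 3.45 * 269
TS = 928.1 MPa


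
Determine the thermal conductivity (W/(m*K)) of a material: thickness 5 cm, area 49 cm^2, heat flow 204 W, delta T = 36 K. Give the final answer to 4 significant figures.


k = Q*L / (A*dT)
L = 0.05 m, A = 4.9e-03 m^2
k = 204 * 0.05 / (4.9e-03 * 36)
k = 57.82 W/(m*K)


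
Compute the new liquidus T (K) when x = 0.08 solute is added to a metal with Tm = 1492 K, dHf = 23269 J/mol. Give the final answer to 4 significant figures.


dT = R*Tm^2*x / dHf
dT = 8.314 * 1492^2 * 0.08 / 23269
dT = 63.6297 K
T_new = 1492 - 63.6297 = 1428 K


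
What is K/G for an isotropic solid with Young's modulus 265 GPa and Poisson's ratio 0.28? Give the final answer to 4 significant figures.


G = E / (2*(1+nu))
G = 265 / (2*(1+0.28)) = 103.516 GPa
K = E / (3*(1-2*nu))
K = 265 / (3*(1-2*0.28)) = 200.758 GPa
K/G = 200.758 / 103.516 = 1.939


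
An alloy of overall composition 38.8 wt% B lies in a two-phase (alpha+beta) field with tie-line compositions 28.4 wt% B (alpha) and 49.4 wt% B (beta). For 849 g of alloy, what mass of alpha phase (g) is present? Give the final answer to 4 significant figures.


f_alpha = (C_beta - C0) / (C_beta - C_alpha)
f_alpha = (49.4 - 38.8) / (49.4 - 28.4) = 0.504762
m_alpha = f_alpha * m_total = 0.504762 * 849 = 428.5 g


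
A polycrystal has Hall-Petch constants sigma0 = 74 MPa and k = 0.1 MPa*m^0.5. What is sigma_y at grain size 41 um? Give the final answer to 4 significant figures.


sigma_y = sigma0 + k / sqrt(d)
d = 41 um = 4.1e-05 m
sigma_y = 74 + 0.1 / sqrt(4.1e-05)
sigma_y = 89.62 MPa


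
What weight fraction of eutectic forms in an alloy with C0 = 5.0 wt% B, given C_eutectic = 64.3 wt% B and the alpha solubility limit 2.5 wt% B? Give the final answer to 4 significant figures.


f_primary = (C_e - C0) / (C_e - C_alpha_max)
f_primary = (64.3 - 5.0) / (64.3 - 2.5)
f_primary = 0.959547
f_eutectic = 1 - 0.959547 = 0.04045


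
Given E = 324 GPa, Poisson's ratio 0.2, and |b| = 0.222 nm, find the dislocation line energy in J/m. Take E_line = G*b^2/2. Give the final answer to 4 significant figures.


Step 1: G = E / (2*(1+nu))
G = 324 / (2*(1+0.2)) = 135 GPa = 1.35e+11 Pa
Step 2: E_line = G*b^2/2
b = 0.222 nm = 2.22e-10 m
E_line = 0.5 * 1.35e+11 * (2.22e-10)^2 = 3.327e-09 J/m


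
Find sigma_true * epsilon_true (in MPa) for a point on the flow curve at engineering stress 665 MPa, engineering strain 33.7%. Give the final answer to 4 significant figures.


sigma_true = sigma_eng * (1 + epsilon_eng)
sigma_true = 665 * (1 + 0.337) = 889.105 MPa
epsilon_true = ln(1 + epsilon_eng)
epsilon_true = ln(1 + 0.337) = 0.290428
sigma_true * epsilon_true = 889.105 * 0.290428 = 258.2 MPa


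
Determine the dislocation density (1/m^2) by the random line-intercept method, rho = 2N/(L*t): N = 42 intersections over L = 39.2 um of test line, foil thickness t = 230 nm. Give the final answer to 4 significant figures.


rho = 2N / (L * t)
L = 39.2 um = 3.92e-05 m, t = 230 nm = 2.3e-07 m
rho = 2 * 42 / (3.92e-05 * 2.3e-07)
rho = 9.317e+12 1/m^2


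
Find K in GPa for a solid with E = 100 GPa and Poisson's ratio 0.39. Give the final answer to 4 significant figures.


K = E / (3*(1-2*nu))
K = 100 / (3*(1-2*0.39))
K = 151.5 GPa


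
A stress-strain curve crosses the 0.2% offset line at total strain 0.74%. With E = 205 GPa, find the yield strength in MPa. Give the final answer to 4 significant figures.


Offset strain = 0.002
Elastic strain at yield = total_strain - offset = 7.4e-03 - 0.002 = 5.4e-03
sigma_y = E * elastic_strain = 205000 * 5.4e-03
sigma_y = 1107 MPa


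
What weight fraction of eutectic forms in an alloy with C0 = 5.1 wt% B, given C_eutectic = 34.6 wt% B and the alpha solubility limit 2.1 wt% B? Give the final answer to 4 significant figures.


f_primary = (C_e - C0) / (C_e - C_alpha_max)
f_primary = (34.6 - 5.1) / (34.6 - 2.1)
f_primary = 0.907692
f_eutectic = 1 - 0.907692 = 0.09231


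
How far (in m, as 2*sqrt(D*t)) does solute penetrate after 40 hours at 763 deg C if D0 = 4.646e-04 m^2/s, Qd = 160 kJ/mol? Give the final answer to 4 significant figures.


Step 1: D = D0 * exp(-Qd/(R*T))
T = 1036.15 K
D = 4.646e-04 * exp(-160e3 / (8.314 * 1036.15)) = 3.98869e-12 m^2/s
Step 2: L = 2*sqrt(D*t)
t = 40 h = 144000 s
L = 2*sqrt(3.98869e-12 * 144000) = 1.516e-03 m


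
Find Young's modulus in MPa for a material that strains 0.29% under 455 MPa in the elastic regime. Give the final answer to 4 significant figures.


E = sigma / epsilon
epsilon = 0.29% = 2.9e-03
E = 455 / 2.9e-03
E = 156900 MPa


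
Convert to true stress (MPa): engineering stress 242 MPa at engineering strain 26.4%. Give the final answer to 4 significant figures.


sigma_true = sigma_eng * (1 + epsilon_eng)
sigma_true = 242 * (1 + 0.264)
sigma_true = 305.9 MPa


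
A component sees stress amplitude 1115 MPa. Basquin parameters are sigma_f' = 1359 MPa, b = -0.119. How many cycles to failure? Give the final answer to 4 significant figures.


sigma_a = sigma_f' * (2*Nf)^b
2*Nf = (sigma_a / sigma_f')^(1/b)
2*Nf = (1115 / 1359)^(1/-0.119)
2*Nf = 5.27501
Nf = 2.638 cycles


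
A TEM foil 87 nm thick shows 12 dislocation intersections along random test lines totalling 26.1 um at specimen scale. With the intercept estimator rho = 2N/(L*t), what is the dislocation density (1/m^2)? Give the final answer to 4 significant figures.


rho = 2N / (L * t)
L = 26.1 um = 2.61e-05 m, t = 87 nm = 8.7e-08 m
rho = 2 * 12 / (2.61e-05 * 8.7e-08)
rho = 1.057e+13 1/m^2


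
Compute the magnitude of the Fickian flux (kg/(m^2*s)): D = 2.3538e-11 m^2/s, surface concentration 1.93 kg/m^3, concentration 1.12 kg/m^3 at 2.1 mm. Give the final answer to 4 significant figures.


J = -D * (dC/dx) = D * (C1 - C2) / dx
J = 2.3538e-11 * (1.93 - 1.12) / 2.1e-03
J = 9.079e-09 kg/(m^2*s)


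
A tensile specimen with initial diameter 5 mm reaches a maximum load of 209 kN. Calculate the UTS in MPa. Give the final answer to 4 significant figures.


A0 = pi*(d/2)^2 = pi*(5/2)^2 = 19.635 mm^2
UTS = F_max / A0 = 209*1000 / 19.635
UTS = 10640 MPa


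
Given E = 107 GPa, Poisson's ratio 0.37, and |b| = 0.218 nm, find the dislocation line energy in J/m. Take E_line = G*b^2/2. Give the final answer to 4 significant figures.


Step 1: G = E / (2*(1+nu))
G = 107 / (2*(1+0.37)) = 39.0511 GPa = 3.90511e+10 Pa
Step 2: E_line = G*b^2/2
b = 0.218 nm = 2.18e-10 m
E_line = 0.5 * 3.90511e+10 * (2.18e-10)^2 = 9.279e-10 J/m


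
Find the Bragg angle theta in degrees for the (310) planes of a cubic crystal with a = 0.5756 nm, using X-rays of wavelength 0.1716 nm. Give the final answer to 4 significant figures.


d = a / sqrt(h^2+k^2+l^2)
d = 0.5756 / sqrt(10) = 0.182021 nm
lambda = 2*d*sin(theta)  =>  sin(theta) = lambda / (2*d)
sin(theta) = 0.1716 / (2 * 0.182021) = 0.471375
theta = 28.12 deg


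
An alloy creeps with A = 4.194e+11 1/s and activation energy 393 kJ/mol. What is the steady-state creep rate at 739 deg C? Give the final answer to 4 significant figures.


rate = A * exp(-Q / (R*T))
T = 739 + 273.15 = 1012.15 K
rate = 4.194e+11 * exp(-393e3 / (8.314 * 1012.15))
rate = 2.188e-09 1/s


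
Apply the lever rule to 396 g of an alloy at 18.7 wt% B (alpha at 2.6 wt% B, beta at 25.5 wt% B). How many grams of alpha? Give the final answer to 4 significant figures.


f_alpha = (C_beta - C0) / (C_beta - C_alpha)
f_alpha = (25.5 - 18.7) / (25.5 - 2.6) = 0.296943
m_alpha = f_alpha * m_total = 0.296943 * 396 = 117.6 g


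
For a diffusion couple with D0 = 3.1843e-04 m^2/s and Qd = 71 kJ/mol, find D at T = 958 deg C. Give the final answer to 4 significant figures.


D = D0 * exp(-Qd / (R*T))
T = 1231.15 K
D = 3.1843e-04 * exp(-71e3 / (8.314 * 1231.15))
D = 3.094e-07 m^2/s


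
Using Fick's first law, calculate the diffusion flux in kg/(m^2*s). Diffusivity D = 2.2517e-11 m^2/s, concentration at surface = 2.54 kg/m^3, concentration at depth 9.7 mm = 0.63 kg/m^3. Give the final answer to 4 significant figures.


J = -D * (dC/dx) = D * (C1 - C2) / dx
J = 2.2517e-11 * (2.54 - 0.63) / 9.7e-03
J = 4.434e-09 kg/(m^2*s)


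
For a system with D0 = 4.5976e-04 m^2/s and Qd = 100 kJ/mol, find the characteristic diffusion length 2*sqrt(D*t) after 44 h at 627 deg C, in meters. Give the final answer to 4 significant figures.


Step 1: D = D0 * exp(-Qd/(R*T))
T = 900.15 K
D = 4.5976e-04 * exp(-100e3 / (8.314 * 900.15)) = 7.23502e-10 m^2/s
Step 2: L = 2*sqrt(D*t)
t = 44 h = 158400 s
L = 2*sqrt(7.23502e-10 * 158400) = 0.02141 m


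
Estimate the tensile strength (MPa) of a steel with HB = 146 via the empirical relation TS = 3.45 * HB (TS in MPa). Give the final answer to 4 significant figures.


TS (MPa) = 3.45 * HB
TS = 3.45 * 146
TS = 503.7 MPa


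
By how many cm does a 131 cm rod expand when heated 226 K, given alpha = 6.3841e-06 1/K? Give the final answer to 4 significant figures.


dL = L0 * alpha * dT
dL = 131 * 6.3841e-06 * 226
dL = 0.189 cm


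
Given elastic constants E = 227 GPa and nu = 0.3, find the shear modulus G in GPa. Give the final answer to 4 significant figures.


G = E / (2*(1+nu))
G = 227 / (2*(1+0.3))
G = 87.31 GPa


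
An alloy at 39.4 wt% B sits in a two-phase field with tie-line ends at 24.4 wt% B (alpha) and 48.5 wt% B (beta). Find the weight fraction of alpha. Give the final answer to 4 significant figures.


f_alpha = (C_beta - C0) / (C_beta - C_alpha)
f_alpha = (48.5 - 39.4) / (48.5 - 24.4)
f_alpha = 0.3776


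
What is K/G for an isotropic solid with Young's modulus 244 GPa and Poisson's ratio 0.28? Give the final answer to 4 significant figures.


G = E / (2*(1+nu))
G = 244 / (2*(1+0.28)) = 95.3125 GPa
K = E / (3*(1-2*nu))
K = 244 / (3*(1-2*0.28)) = 184.848 GPa
K/G = 184.848 / 95.3125 = 1.939


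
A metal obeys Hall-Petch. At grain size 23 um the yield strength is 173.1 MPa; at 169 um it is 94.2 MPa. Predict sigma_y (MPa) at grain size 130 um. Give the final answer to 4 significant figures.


sigma_y = sigma0 + k / sqrt(d)
1/sqrt(d1) = 1/sqrt(2.3e-05) = 208.514;  1/sqrt(d2) = 76.9231
k = (sigma1 - sigma2) / (1/sqrt(d1) - 1/sqrt(d2)) = (173.1 - 94.2) / (208.514 - 76.9231) = 0.599584 MPa*m^0.5
sigma0 = sigma1 - k/sqrt(d1) = 173.1 - 0.599584*208.514 = 48.0782 MPa
sigma_y(d3) = 48.0782 + 0.599584 / sqrt(1.3e-04) = 100.7 MPa


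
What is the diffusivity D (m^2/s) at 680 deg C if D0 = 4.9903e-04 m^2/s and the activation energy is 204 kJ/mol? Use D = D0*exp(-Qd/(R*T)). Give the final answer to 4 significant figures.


D = D0 * exp(-Qd / (R*T))
T = 953.15 K
D = 4.9903e-04 * exp(-204e3 / (8.314 * 953.15))
D = 3.297e-15 m^2/s


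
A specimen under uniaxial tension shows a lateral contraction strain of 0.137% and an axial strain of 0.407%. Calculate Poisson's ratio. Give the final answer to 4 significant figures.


nu = -epsilon_lat / epsilon_axial
Lateral strain is contraction (negative), so using magnitudes:
nu = 0.137 / 0.407
nu = 0.3366


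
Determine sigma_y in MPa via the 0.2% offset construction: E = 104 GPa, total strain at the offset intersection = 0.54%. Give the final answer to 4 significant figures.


Offset strain = 0.002
Elastic strain at yield = total_strain - offset = 5.4e-03 - 0.002 = 3.4e-03
sigma_y = E * elastic_strain = 104000 * 3.4e-03
sigma_y = 353.6 MPa


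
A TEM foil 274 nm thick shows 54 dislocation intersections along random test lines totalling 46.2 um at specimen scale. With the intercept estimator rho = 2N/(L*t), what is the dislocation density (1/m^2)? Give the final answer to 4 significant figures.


rho = 2N / (L * t)
L = 46.2 um = 4.62e-05 m, t = 274 nm = 2.74e-07 m
rho = 2 * 54 / (4.62e-05 * 2.74e-07)
rho = 8.532e+12 1/m^2


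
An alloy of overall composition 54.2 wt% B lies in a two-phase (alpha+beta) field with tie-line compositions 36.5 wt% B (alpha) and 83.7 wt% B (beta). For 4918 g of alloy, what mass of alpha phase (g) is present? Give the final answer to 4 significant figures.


f_alpha = (C_beta - C0) / (C_beta - C_alpha)
f_alpha = (83.7 - 54.2) / (83.7 - 36.5) = 0.625
m_alpha = f_alpha * m_total = 0.625 * 4918 = 3074 g


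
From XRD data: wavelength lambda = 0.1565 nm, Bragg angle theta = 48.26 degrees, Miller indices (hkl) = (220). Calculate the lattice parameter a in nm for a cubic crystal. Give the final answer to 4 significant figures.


d = lambda / (2*sin(theta))
d = 0.1565 / (2*sin(48.26 deg))
d = 0.104868 nm
a = d * sqrt(h^2+k^2+l^2) = 0.104868 * sqrt(8)
a = 0.2966 nm


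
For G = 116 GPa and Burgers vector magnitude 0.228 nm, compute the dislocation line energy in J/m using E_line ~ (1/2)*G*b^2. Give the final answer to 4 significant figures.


E = G*b^2/2
b = 0.228 nm = 2.28e-10 m
G = 116 GPa = 1.16e+11 Pa
E = 0.5 * 1.16e+11 * (2.28e-10)^2
E = 3.015e-09 J/m


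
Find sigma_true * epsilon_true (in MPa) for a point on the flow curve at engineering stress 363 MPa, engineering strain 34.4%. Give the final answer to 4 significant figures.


sigma_true = sigma_eng * (1 + epsilon_eng)
sigma_true = 363 * (1 + 0.344) = 487.872 MPa
epsilon_true = ln(1 + epsilon_eng)
epsilon_true = ln(1 + 0.344) = 0.29565
sigma_true * epsilon_true = 487.872 * 0.29565 = 144.2 MPa


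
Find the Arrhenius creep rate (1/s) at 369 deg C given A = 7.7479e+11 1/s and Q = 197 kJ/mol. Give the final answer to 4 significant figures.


rate = A * exp(-Q / (R*T))
T = 369 + 273.15 = 642.15 K
rate = 7.7479e+11 * exp(-197e3 / (8.314 * 642.15))
rate = 7.311e-05 1/s


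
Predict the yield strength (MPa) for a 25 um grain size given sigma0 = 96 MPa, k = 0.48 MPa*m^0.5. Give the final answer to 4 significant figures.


sigma_y = sigma0 + k / sqrt(d)
d = 25 um = 2.5e-05 m
sigma_y = 96 + 0.48 / sqrt(2.5e-05)
sigma_y = 192 MPa


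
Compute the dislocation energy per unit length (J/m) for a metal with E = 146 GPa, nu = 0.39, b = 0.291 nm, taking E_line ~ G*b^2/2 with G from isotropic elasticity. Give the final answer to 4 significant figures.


Step 1: G = E / (2*(1+nu))
G = 146 / (2*(1+0.39)) = 52.518 GPa = 5.2518e+10 Pa
Step 2: E_line = G*b^2/2
b = 0.291 nm = 2.91e-10 m
E_line = 0.5 * 5.2518e+10 * (2.91e-10)^2 = 2.224e-09 J/m


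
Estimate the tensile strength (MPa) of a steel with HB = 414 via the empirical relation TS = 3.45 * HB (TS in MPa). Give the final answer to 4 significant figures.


TS (MPa) = 3.45 * HB
TS = 3.45 * 414
TS = 1428 MPa


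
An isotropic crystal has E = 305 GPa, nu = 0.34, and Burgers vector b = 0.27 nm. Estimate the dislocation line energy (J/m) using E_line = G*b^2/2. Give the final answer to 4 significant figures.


Step 1: G = E / (2*(1+nu))
G = 305 / (2*(1+0.34)) = 113.806 GPa = 1.13806e+11 Pa
Step 2: E_line = G*b^2/2
b = 0.27 nm = 2.7e-10 m
E_line = 0.5 * 1.13806e+11 * (2.7e-10)^2 = 4.148e-09 J/m


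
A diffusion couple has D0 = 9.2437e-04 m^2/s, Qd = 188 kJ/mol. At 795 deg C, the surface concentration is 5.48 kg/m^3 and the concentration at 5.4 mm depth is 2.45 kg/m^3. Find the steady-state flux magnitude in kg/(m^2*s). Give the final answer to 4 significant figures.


Step 1: D = D0 * exp(-Qd/(R*T))
T = 795 + 273.15 = 1068.15 K
D = 9.2437e-04 * exp(-188e3 / (8.314 * 1068.15)) = 5.91484e-13 m^2/s
Step 2: J = D * (C1 - C2) / dx
J = 5.91484e-13 * (5.48 - 2.45) / 5.4e-03
J = 3.319e-10 kg/(m^2*s)


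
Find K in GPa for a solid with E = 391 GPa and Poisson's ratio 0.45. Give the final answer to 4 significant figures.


K = E / (3*(1-2*nu))
K = 391 / (3*(1-2*0.45))
K = 1303 GPa


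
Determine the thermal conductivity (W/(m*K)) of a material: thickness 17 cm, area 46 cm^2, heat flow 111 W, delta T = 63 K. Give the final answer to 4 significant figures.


k = Q*L / (A*dT)
L = 0.17 m, A = 4.6e-03 m^2
k = 111 * 0.17 / (4.6e-03 * 63)
k = 65.11 W/(m*K)


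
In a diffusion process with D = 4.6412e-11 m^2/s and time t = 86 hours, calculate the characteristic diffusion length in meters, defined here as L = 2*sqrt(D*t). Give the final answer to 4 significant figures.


t = 86 hr = 309600 s
Diffusion length = 2*sqrt(D*t)
= 2*sqrt(4.6412e-11 * 309600)
= 7.581e-03 m
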